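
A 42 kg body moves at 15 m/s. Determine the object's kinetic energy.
KE = ½mv² = ½(42)(15)² = 4725.0 J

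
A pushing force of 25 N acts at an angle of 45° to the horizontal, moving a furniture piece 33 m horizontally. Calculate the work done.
W = F·d·cosθ = (25)(33)cos(45°) = 583.4 J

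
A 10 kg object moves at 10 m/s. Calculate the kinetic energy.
KE = ½mv² = ½(10)(10)² = 500.0 J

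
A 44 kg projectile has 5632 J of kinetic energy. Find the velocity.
v = √(2·KE/m) = √(2·5632/44) = 16.0 m/s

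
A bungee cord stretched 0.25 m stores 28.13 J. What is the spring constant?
k = 2·PE/x² = 2·28.13/(0.25)² = 900.2 N/m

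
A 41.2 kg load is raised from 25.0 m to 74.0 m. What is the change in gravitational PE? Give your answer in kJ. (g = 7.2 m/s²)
ΔPE = mgΔh = (41.2)(7.2)(49.0) = 14535.4 J = 14.54 kJ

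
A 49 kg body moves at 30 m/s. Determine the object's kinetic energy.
KE = ½mv² = ½(49)(30)² = 22050.0 J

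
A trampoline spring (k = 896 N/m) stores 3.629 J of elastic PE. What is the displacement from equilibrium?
x = √(2·PE/k) = √(2·3.629/896) = 0.09 m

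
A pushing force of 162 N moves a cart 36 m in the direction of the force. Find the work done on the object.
W = F·d = (162)(36) = 5832 J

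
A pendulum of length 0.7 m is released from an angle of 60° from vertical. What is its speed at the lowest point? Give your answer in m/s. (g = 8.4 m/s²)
h = L(1 − cosθ) = 0.7(1 − cos60°) = 0.35 m
v = √(2gh) = √(2·8.4·0.35) = 2.425 m/s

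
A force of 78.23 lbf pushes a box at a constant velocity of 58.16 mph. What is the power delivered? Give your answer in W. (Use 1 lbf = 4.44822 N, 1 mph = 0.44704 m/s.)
Convert to SI: F = 347.984 N, v = 25.9998 m/s
P = Fv = (347.984)(25.9998) = 9048 W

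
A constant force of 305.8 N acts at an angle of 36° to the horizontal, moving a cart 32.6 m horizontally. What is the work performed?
W = F·d·cosθ = (305.8)(32.6)cos(36°) = 8065 J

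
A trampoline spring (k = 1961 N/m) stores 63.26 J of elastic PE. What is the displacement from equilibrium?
x = √(2·PE/k) = √(2·63.26/1961) = 0.254 m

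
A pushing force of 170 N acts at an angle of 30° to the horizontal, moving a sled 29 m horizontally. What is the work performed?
W = F·d·cosθ = (170)(29)cos(30°) = 4270 J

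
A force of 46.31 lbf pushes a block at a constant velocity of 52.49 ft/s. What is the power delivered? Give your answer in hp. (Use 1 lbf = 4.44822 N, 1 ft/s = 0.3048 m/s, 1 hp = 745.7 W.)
Convert to SI: F = 205.997 N, v = 15.999 m/s
P = Fv = (205.997)(15.999) = 3295.74 W = 4.42 hp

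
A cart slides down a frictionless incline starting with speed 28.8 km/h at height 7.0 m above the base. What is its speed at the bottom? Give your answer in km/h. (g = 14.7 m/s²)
Convert to SI: v₀ = 8.0 m/s, h = 7.0 m
½mv₀² + mgh = ½mv² ⇒ v = √(v₀² + 2gh) = √(8.0² + 2·14.7·7.0) = 16.4256 m/s = 59.13 km/h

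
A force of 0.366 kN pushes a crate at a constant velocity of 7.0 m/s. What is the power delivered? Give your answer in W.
Convert to SI: F = 366.0 N, v = 7.0 m/s
P = Fv = (366.0)(7.0) = 2562 W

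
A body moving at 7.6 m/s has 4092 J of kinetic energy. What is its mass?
m = 2·KE/v² = 2·4092/(7.6)² = 141.7 kg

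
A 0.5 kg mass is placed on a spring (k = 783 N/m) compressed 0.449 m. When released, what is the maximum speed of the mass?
½kx² = ½mv² ⇒ v = x√(k/m) = (0.449)√(783/0.5) = 17.77 m/s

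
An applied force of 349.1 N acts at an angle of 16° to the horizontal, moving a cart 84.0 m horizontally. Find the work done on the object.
W = F·d·cosθ = (349.1)(84.0)cos(16°) = 28190 J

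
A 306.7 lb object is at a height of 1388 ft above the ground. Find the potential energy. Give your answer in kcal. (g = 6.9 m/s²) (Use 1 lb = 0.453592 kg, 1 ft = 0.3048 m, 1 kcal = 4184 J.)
Convert to SI: m = 139.117 kg, h = 423.062 m
PE = mgh = (139.117)(6.9)(423.062) = 406100 J = 97.06 kcal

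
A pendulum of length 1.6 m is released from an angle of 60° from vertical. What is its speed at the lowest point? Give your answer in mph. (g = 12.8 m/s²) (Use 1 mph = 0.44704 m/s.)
h = L(1 − cosθ) = 1.6(1 − cos60°) = 0.8 m
v = √(2gh) = √(2·12.8·0.8) = 4.52548 m/s = 10.12 mph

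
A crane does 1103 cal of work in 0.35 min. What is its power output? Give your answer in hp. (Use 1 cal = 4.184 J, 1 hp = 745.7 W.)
Convert to SI: W = 4614.95 J, t = 21.0 s
P = W/t = 4614.95/21.0 = 219.76 W = 0.2947 hp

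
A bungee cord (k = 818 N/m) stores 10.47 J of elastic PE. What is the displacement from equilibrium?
x = √(2·PE/k) = √(2·10.47/818) = 0.16 m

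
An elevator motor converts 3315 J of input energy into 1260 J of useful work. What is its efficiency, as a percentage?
η = W_out/W_in = 1260/3315 = 38.01%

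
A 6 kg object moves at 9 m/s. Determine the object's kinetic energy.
KE = ½mv² = ½(6)(9)² = 243.0 J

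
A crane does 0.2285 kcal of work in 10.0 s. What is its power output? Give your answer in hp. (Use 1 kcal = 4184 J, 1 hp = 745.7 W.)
Convert to SI: W = 956.044 J, t = 10.0 s
P = W/t = 956.044/10.0 = 95.6044 W = 0.1282 hp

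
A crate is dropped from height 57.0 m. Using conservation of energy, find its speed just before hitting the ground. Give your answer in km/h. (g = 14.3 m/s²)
mgh = ½mv² ⇒ v = √(2gh) = √(2·14.3·57.0) = 40.3757 m/s = 145.4 km/h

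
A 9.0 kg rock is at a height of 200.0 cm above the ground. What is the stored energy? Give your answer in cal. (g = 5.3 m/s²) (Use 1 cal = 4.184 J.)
Convert to SI: m = 9.0 kg, h = 2.0 m
PE = mgh = (9.0)(5.3)(2.0) = 95.4 J = 22.8 cal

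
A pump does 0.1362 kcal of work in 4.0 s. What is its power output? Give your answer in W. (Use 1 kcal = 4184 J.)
Convert to SI: W = 569.861 J, t = 4.0 s
P = W/t = 569.861/4.0 = 142.5 W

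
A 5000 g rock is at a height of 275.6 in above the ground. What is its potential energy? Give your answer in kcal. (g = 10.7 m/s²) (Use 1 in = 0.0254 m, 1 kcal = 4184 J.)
Convert to SI: m = 5.0 kg, h = 7.00024 m
PE = mgh = (5.0)(10.7)(7.00024) = 374.513 J = 0.08951 kcal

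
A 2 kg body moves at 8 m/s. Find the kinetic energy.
KE = ½mv² = ½(2)(8)² = 64.0 J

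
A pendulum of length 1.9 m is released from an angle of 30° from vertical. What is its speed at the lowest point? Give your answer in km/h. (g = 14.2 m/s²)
h = L(1 − cosθ) = 1.9(1 − cos30°) = 0.254552 m
v = √(2gh) = √(2·14.2·0.254552) = 2.68873 m/s = 9.679 km/h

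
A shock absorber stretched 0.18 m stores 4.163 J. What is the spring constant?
k = 2·PE/x² = 2·4.163/(0.18)² = 257.0 N/m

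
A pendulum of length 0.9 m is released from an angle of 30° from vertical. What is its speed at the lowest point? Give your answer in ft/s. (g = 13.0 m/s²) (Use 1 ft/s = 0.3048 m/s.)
h = L(1 − cosθ) = 0.9(1 − cos30°) = 0.120577 m
v = √(2gh) = √(2·13.0·0.120577) = 1.77059 m/s = 5.809 ft/s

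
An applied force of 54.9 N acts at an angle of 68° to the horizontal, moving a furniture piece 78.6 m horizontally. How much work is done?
W = F·d·cosθ = (54.9)(78.6)cos(68°) = 1616 J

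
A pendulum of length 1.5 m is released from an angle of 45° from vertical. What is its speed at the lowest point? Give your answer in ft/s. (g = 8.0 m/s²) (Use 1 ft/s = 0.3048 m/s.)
h = L(1 − cosθ) = 1.5(1 − cos45°) = 0.43934 m
v = √(2gh) = √(2·8.0·0.43934) = 2.65131 m/s = 8.699 ft/s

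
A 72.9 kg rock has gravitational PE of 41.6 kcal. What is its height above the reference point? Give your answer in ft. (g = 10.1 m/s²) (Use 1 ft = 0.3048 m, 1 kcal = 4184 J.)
Convert to SI: m = 72.9 kg, PE = 174054 J
h = PE/(mg) = 174054/(72.9·10.1) = 236.394 m = 775.6 ft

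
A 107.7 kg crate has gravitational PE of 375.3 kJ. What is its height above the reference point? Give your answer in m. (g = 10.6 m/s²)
Convert to SI: m = 107.7 kg, PE = 375300 J
h = PE/(mg) = 375300/(107.7·10.6) = 328.7 m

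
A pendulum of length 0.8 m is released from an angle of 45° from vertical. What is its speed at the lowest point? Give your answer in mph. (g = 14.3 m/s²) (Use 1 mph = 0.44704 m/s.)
h = L(1 − cosθ) = 0.8(1 − cos45°) = 0.234315 m
v = √(2gh) = √(2·14.3·0.234315) = 2.58871 m/s = 5.791 mph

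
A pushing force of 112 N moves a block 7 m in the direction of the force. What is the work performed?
W = F·d = (112)(7) = 784.0 J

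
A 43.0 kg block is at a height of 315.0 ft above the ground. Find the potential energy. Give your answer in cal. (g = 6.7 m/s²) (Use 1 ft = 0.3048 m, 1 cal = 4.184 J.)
Convert to SI: m = 43.0 kg, h = 96.012 m
PE = mgh = (43.0)(6.7)(96.012) = 27661.1 J = 6611 cal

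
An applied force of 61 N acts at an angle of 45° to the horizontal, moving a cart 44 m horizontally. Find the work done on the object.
W = F·d·cosθ = (61)(44)cos(45°) = 1898 J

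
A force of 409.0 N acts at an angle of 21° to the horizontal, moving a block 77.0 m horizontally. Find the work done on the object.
W = F·d·cosθ = (409.0)(77.0)cos(21°) = 29400 J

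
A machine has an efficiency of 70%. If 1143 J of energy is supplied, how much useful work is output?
W_out = η·W_in = 0.7·1143 = 800.1 J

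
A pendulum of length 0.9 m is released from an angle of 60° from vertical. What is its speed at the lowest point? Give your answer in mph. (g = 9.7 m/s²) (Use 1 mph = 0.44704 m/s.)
h = L(1 − cosθ) = 0.9(1 − cos60°) = 0.45 m
v = √(2gh) = √(2·9.7·0.45) = 2.95466 m/s = 6.609 mph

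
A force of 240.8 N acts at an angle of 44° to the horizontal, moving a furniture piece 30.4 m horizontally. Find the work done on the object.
W = F·d·cosθ = (240.8)(30.4)cos(44°) = 5266 J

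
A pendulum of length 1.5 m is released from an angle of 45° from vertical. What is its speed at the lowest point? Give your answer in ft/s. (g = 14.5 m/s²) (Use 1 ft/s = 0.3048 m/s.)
h = L(1 − cosθ) = 1.5(1 − cos45°) = 0.43934 m
v = √(2gh) = √(2·14.5·0.43934) = 3.56943 m/s = 11.71 ft/s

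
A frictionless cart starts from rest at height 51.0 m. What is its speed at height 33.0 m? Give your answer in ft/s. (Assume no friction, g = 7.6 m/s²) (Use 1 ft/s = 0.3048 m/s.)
mgh₁ = mgh₂ + ½mv² ⇒ v = √(2g(h₁−h₂)) = √(2·7.6·18.0) = 16.5409 m/s = 54.27 ft/s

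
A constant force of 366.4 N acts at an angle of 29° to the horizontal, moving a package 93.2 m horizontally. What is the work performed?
W = F·d·cosθ = (366.4)(93.2)cos(29°) = 29870 J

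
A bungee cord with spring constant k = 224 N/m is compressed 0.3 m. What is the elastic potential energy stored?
PE = ½kx² = ½(224)(0.3)² = 10.08 J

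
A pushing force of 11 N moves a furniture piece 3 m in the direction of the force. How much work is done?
W = F·d = (11)(3) = 33.0 J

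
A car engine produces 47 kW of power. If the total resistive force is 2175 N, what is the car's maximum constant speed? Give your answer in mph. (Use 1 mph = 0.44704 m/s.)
P = Fv ⇒ v = P/F = 47000 W/2175.0 N = 21.6092 m/s = 48.34 mph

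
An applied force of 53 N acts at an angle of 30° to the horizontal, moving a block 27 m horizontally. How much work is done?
W = F·d·cosθ = (53)(27)cos(30°) = 1239 J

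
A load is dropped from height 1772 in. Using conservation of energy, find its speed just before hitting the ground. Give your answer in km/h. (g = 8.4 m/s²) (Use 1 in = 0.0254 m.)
Convert to SI: h = 45.0088 m
mgh = ½mv² ⇒ v = √(2gh) = √(2·8.4·45.0088) = 27.4981 m/s = 98.99 km/h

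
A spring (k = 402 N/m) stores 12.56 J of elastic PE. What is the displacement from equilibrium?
x = √(2·PE/k) = √(2·12.56/402) = 0.25 m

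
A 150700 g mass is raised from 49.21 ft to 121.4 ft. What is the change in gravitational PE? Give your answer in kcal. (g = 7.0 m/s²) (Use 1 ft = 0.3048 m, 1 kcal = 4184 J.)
Convert to SI: m = 150.7 kg, Δh = 22.0035 m
ΔPE = mgΔh = (150.7)(7.0)(22.0035) = 23211.5 J = 5.548 kcal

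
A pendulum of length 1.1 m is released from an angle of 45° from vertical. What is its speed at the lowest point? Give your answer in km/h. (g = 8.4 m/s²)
h = L(1 − cosθ) = 1.1(1 − cos45°) = 0.322183 m
v = √(2gh) = √(2·8.4·0.322183) = 2.32651 m/s = 8.375 km/h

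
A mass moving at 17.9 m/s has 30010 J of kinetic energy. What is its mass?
m = 2·KE/v² = 2·30010/(17.9)² = 187.3 kg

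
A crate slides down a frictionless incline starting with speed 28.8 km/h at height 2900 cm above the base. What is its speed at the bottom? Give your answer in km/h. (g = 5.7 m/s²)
Convert to SI: v₀ = 8.0 m/s, h = 29.0 m
½mv₀² + mgh = ½mv² ⇒ v = √(v₀² + 2gh) = √(8.0² + 2·5.7·29.0) = 19.8645 m/s = 71.51 km/h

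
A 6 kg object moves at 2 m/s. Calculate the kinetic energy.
KE = ½mv² = ½(6)(2)² = 12.0 J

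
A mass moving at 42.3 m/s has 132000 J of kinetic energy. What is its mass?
m = 2·KE/v² = 2·132000/(42.3)² = 147.5 kg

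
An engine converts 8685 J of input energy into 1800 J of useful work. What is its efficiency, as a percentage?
η = W_out/W_in = 1800/8685 = 20.73%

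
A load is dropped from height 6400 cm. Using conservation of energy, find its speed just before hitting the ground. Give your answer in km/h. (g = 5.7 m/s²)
Convert to SI: h = 64.0 m
mgh = ½mv² ⇒ v = √(2gh) = √(2·5.7·64.0) = 27.0111 m/s = 97.24 km/h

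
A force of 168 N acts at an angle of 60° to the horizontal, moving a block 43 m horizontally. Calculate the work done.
W = F·d·cosθ = (168)(43)cos(60°) = 3612 J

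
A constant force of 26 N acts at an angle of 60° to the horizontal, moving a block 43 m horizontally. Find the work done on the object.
W = F·d·cosθ = (26)(43)cos(60°) = 559.0 J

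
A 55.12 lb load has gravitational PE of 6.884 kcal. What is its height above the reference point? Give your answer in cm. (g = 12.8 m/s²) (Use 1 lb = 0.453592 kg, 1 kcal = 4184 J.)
Convert to SI: m = 25.002 kg, PE = 28802.7 J
h = PE/(mg) = 28802.7/(25.002·12.8) = 90.0011 m = 9000 cm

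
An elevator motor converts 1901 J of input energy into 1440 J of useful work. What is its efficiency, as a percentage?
η = W_out/W_in = 1440/1901 = 75.75%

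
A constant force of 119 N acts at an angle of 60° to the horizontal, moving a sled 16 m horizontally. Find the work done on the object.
W = F·d·cosθ = (119)(16)cos(60°) = 952.0 J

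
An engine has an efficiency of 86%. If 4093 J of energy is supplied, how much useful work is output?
W_out = η·W_in = 0.86·4093 = 3519.98 J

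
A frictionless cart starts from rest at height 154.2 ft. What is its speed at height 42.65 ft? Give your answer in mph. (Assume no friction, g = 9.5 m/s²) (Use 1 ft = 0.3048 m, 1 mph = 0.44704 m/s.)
Convert to SI: h₁−h₂ = 34.0004 m
mgh₁ = mgh₂ + ½mv² ⇒ v = √(2g(h₁−h₂)) = √(2·9.5·34.0004) = 25.4167 m/s = 56.86 mph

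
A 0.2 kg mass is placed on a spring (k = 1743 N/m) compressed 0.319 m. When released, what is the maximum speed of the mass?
½kx² = ½mv² ⇒ v = x√(k/m) = (0.319)√(1743/0.2) = 29.78 m/s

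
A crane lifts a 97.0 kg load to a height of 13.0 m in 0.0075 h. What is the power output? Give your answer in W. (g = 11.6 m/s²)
Convert to SI: m = 97.0 kg, h = 13.0 m, t = 27.0 s
P = mgh/t = (97.0)(11.6)(13.0)/27.0 = 541.8 W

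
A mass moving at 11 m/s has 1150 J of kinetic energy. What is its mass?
m = 2·KE/v² = 2·1150/(11)² = 19.01 kg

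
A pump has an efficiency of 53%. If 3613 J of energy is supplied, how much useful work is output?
W_out = η·W_in = 0.53·3613 = 1914.89 J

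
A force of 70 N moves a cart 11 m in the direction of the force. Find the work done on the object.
W = F·d = (70)(11) = 770.0 J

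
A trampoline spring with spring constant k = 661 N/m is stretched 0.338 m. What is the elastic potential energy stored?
PE = ½kx² = ½(661)(0.338)² = 37.76 J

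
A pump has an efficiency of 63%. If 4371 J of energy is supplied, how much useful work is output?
W_out = η·W_in = 0.63·4371 = 2753.73 J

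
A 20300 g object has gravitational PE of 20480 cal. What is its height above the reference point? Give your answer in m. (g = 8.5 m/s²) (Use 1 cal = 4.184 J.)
Convert to SI: m = 20.3 kg, PE = 85688.3 J
h = PE/(mg) = 85688.3/(20.3·8.5) = 496.6 m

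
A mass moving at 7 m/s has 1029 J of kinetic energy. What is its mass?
m = 2·KE/v² = 2·1029/(7)² = 42.0 kg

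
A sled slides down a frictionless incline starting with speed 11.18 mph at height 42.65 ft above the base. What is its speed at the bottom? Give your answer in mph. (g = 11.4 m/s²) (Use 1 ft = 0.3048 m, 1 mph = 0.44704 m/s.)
Convert to SI: v₀ = 4.99791 m/s, h = 12.9997 m
½mv₀² + mgh = ½mv² ⇒ v = √(v₀² + 2gh) = √(4.99791² + 2·11.4·12.9997) = 17.9269 m/s = 40.1 mph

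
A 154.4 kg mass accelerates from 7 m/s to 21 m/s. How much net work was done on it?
W = ΔKE = ½m(v₂² − v₁²) = ½(154.4)(21² − 7²) = 30262.4 J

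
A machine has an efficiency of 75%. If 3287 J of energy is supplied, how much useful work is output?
W_out = η·W_in = 0.75·3287 = 2465.25 J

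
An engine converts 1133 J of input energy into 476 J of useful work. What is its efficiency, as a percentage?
η = W_out/W_in = 476/1133 = 42.01%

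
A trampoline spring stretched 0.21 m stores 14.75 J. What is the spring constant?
k = 2·PE/x² = 2·14.75/(0.21)² = 668.9 N/m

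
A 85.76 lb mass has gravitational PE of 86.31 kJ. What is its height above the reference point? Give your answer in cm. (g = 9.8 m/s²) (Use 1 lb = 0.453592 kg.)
Convert to SI: m = 38.9 kg, PE = 86310.0 J
h = PE/(mg) = 86310.0/(38.9·9.8) = 226.404 m = 22640 cm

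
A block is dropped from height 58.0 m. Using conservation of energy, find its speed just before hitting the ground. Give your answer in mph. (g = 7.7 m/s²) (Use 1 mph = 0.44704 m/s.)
mgh = ½mv² ⇒ v = √(2gh) = √(2·7.7·58.0) = 29.8865 m/s = 66.85 mph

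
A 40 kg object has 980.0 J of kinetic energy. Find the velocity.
v = √(2·KE/m) = √(2·980.0/40) = 7.0 m/s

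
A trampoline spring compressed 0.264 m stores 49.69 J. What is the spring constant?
k = 2·PE/x² = 2·49.69/(0.264)² = 1426 N/m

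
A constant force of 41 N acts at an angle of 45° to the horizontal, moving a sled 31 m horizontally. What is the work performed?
W = F·d·cosθ = (41)(31)cos(45°) = 898.7 J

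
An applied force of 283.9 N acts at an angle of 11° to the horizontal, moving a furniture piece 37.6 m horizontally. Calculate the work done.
W = F·d·cosθ = (283.9)(37.6)cos(11°) = 10480 J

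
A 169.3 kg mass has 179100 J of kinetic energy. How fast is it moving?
v = √(2·KE/m) = √(2·179100/169.3) = 46.0 m/s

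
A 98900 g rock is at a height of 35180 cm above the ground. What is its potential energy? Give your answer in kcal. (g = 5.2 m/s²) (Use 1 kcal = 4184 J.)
Convert to SI: m = 98.9 kg, h = 351.8 m
PE = mgh = (98.9)(5.2)(351.8) = 180924 J = 43.24 kcal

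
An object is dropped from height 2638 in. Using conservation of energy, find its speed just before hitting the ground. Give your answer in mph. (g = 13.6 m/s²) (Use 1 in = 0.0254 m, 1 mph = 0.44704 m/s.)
Convert to SI: h = 67.0052 m
mgh = ½mv² ⇒ v = √(2gh) = √(2·13.6·67.0052) = 42.6912 m/s = 95.5 mph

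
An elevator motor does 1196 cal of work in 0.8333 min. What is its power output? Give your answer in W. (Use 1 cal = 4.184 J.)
Convert to SI: W = 5004.06 J, t = 49.998 s
P = W/t = 5004.06/49.998 = 100.1 W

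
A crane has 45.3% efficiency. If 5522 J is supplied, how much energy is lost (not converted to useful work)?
W_lost = W_in(1 − η) = 5522·(1 − 0.453) = 3021 J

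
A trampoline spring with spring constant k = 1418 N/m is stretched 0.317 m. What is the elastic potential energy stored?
PE = ½kx² = ½(1418)(0.317)² = 71.25 J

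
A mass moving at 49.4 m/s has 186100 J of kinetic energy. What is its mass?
m = 2·KE/v² = 2·186100/(49.4)² = 152.5 kg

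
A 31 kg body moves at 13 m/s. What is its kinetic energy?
KE = ½mv² = ½(31)(13)² = 2619.5 J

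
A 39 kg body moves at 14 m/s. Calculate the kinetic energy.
KE = ½mv² = ½(39)(14)² = 3822.0 J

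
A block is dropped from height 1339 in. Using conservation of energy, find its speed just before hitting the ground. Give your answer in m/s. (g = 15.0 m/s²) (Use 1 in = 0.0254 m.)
Convert to SI: h = 34.0106 m
mgh = ½mv² ⇒ v = √(2gh) = √(2·15.0·34.0106) = 31.94 m/s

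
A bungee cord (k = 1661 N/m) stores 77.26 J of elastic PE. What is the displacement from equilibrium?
x = √(2·PE/k) = √(2·77.26/1661) = 0.305 m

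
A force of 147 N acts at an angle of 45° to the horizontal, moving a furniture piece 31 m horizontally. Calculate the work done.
W = F·d·cosθ = (147)(31)cos(45°) = 3222 J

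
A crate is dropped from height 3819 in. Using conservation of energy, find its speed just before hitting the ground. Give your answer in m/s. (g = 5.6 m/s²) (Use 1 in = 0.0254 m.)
Convert to SI: h = 97.0026 m
mgh = ½mv² ⇒ v = √(2gh) = √(2·5.6·97.0026) = 32.96 m/s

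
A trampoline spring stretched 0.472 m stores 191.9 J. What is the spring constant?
k = 2·PE/x² = 2·191.9/(0.472)² = 1723 N/m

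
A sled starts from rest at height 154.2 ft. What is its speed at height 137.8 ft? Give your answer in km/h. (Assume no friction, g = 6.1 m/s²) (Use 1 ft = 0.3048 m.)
Convert to SI: h₁−h₂ = 4.99872 m
mgh₁ = mgh₂ + ½mv² ⇒ v = √(2g(h₁−h₂)) = √(2·6.1·4.99872) = 7.80925 m/s = 28.11 km/h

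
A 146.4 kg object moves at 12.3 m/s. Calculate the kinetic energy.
KE = ½mv² = ½(146.4)(12.3)² = 11070 J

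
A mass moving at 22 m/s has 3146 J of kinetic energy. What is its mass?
m = 2·KE/v² = 2·3146/(22)² = 13.0 kg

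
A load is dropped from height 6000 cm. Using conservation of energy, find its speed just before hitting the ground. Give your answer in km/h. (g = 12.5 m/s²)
Convert to SI: h = 60.0 m
mgh = ½mv² ⇒ v = √(2gh) = √(2·12.5·60.0) = 38.7298 m/s = 139.4 km/h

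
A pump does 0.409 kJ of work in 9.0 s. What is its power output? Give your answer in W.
Convert to SI: W = 409.0 J, t = 9.0 s
P = W/t = 409.0/9.0 = 45.44 W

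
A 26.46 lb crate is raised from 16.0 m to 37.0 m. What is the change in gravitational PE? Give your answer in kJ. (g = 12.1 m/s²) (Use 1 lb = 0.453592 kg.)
Convert to SI: m = 12.002 kg, Δh = 21.0 m
ΔPE = mgΔh = (12.002)(12.1)(21.0) = 3049.72 J = 3.05 kJ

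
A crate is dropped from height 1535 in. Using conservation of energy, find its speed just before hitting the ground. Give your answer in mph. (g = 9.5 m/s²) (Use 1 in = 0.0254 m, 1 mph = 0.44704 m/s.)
Convert to SI: h = 38.989 m
mgh = ½mv² ⇒ v = √(2gh) = √(2·9.5·38.989) = 27.2175 m/s = 60.88 mph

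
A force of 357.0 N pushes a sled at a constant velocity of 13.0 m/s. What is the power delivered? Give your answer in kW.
P = Fv = (357.0)(13.0) = 4641.0 W = 4.641 kW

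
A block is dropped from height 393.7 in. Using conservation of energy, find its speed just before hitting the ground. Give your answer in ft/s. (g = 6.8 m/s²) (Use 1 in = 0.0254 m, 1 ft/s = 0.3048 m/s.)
Convert to SI: h = 9.99998 m
mgh = ½mv² ⇒ v = √(2gh) = √(2·6.8·9.99998) = 11.6619 m/s = 38.26 ft/s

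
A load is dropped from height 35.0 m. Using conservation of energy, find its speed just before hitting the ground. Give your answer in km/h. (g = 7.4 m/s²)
mgh = ½mv² ⇒ v = √(2gh) = √(2·7.4·35.0) = 22.7596 m/s = 81.93 km/h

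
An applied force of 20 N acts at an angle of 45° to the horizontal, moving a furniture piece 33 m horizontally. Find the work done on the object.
W = F·d·cosθ = (20)(33)cos(45°) = 466.7 J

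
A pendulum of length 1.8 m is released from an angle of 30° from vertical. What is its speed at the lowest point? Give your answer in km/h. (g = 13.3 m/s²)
h = L(1 − cosθ) = 1.8(1 − cos30°) = 0.241154 m
v = √(2gh) = √(2·13.3·0.241154) = 2.53273 m/s = 9.118 km/h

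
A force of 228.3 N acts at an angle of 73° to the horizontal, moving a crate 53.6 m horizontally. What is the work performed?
W = F·d·cosθ = (228.3)(53.6)cos(73°) = 3578 J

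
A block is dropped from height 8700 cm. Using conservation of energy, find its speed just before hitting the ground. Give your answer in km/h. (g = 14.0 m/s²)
Convert to SI: h = 87.0 m
mgh = ½mv² ⇒ v = √(2gh) = √(2·14.0·87.0) = 49.3559 m/s = 177.7 km/h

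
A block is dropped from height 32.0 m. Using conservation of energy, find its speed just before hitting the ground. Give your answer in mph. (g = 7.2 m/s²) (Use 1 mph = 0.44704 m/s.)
mgh = ½mv² ⇒ v = √(2gh) = √(2·7.2·32.0) = 21.4663 m/s = 48.02 mph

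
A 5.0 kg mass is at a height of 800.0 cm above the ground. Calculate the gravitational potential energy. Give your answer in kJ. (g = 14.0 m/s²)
Convert to SI: m = 5.0 kg, h = 8.0 m
PE = mgh = (5.0)(14.0)(8.0) = 560.0 J = 0.56 kJ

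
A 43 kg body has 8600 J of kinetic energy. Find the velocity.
v = √(2·KE/m) = √(2·8600/43) = 20.0 m/s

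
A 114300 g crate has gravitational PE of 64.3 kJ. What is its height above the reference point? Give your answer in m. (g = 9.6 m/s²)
Convert to SI: m = 114.3 kg, PE = 64300.0 J
h = PE/(mg) = 64300.0/(114.3·9.6) = 58.6 m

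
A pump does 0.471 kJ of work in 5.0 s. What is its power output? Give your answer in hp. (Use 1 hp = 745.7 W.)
Convert to SI: W = 471.0 J, t = 5.0 s
P = W/t = 471.0/5.0 = 94.2 W = 0.1263 hp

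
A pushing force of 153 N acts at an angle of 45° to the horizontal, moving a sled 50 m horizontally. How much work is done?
W = F·d·cosθ = (153)(50)cos(45°) = 5409 J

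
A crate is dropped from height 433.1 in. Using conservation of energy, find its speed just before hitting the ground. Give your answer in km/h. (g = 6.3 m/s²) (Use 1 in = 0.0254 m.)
Convert to SI: h = 11.0007 m
mgh = ½mv² ⇒ v = √(2gh) = √(2·6.3·11.0007) = 11.7732 m/s = 42.38 km/h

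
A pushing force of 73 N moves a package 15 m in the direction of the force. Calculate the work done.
W = F·d = (73)(15) = 1095 J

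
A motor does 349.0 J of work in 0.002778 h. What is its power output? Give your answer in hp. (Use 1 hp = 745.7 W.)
Convert to SI: W = 349.0 J, t = 10.0008 s
P = W/t = 349.0/10.0008 = 34.8972 W = 0.0468 hp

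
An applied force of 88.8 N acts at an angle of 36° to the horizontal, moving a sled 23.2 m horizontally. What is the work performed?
W = F·d·cosθ = (88.8)(23.2)cos(36°) = 1667 J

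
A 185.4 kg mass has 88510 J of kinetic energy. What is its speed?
v = √(2·KE/m) = √(2·88510/185.4) = 30.9 m/s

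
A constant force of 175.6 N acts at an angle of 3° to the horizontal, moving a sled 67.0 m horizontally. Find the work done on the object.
W = F·d·cosθ = (175.6)(67.0)cos(3°) = 11750 J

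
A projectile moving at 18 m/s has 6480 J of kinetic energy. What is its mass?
m = 2·KE/v² = 2·6480/(18)² = 40.0 kg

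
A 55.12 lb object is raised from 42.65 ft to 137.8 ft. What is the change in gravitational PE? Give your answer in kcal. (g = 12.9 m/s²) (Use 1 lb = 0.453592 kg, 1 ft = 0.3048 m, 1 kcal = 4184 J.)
Convert to SI: m = 25.002 kg, Δh = 29.0017 m
ΔPE = mgΔh = (25.002)(12.9)(29.0017) = 9353.8 J = 2.236 kcal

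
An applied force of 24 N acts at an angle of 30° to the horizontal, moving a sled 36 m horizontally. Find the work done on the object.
W = F·d·cosθ = (24)(36)cos(30°) = 748.2 J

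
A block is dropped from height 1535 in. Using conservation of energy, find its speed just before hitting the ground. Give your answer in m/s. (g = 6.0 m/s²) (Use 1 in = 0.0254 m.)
Convert to SI: h = 38.989 m
mgh = ½mv² ⇒ v = √(2gh) = √(2·6.0·38.989) = 21.63 m/s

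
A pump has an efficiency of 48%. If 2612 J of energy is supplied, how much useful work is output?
W_out = η·W_in = 0.48·2612 = 1253.76 J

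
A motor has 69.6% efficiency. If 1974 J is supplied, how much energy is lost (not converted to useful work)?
W_lost = W_in(1 − η) = 1974·(1 − 0.696) = 600.1 J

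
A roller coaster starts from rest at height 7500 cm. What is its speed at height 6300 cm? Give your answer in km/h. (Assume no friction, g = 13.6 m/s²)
Convert to SI: h₁−h₂ = 12.0 m
mgh₁ = mgh₂ + ½mv² ⇒ v = √(2g(h₁−h₂)) = √(2·13.6·12.0) = 18.0665 m/s = 65.04 km/h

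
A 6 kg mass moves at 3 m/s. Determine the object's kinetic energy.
KE = ½mv² = ½(6)(3)² = 27.0 J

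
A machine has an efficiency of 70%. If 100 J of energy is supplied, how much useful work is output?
W_out = η·W_in = 0.7·100 = 70.0 J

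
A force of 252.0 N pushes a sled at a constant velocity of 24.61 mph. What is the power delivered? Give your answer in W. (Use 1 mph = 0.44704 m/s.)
Convert to SI: F = 252.0 N, v = 11.0017 m/s
P = Fv = (252.0)(11.0017) = 2772 W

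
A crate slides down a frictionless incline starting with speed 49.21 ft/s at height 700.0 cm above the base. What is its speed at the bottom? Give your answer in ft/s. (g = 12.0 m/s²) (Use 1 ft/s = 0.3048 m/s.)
Convert to SI: v₀ = 14.9992 m/s, h = 7.0 m
½mv₀² + mgh = ½mv² ⇒ v = √(v₀² + 2gh) = √(14.9992² + 2·12.0·7.0) = 19.8236 m/s = 65.04 ft/s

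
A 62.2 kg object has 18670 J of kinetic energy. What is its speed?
v = √(2·KE/m) = √(2·18670/62.2) = 24.5 m/s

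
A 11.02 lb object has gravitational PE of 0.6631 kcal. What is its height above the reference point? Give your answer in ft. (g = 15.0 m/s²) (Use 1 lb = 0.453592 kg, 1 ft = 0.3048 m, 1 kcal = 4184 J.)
Convert to SI: m = 4.99858 kg, PE = 2774.41 J
h = PE/(mg) = 2774.41/(4.99858·15.0) = 37.0026 m = 121.4 ft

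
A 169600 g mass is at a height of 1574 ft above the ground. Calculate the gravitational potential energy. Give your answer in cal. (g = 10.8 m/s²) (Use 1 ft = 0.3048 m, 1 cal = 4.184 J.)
Convert to SI: m = 169.6 kg, h = 479.755 m
PE = mgh = (169.6)(10.8)(479.755) = 878758 J = 210000 cal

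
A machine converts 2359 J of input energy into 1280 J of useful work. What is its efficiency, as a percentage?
η = W_out/W_in = 1280/2359 = 54.26%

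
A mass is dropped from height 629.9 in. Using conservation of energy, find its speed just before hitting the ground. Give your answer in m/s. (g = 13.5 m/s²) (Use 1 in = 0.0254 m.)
Convert to SI: h = 15.9995 m
mgh = ½mv² ⇒ v = √(2gh) = √(2·13.5·15.9995) = 20.78 m/s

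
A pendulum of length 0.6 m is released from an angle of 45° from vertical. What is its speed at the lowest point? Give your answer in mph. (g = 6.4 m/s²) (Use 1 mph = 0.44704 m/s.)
h = L(1 − cosθ) = 0.6(1 − cos45°) = 0.175736 m
v = √(2gh) = √(2·6.4·0.175736) = 1.49981 m/s = 3.355 mph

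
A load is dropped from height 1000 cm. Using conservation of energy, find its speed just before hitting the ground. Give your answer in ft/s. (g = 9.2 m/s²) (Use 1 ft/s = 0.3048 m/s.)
Convert to SI: h = 10.0 m
mgh = ½mv² ⇒ v = √(2gh) = √(2·9.2·10.0) = 13.5647 m/s = 44.5 ft/s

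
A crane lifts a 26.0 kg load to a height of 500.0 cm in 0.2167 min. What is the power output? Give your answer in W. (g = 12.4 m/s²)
Convert to SI: m = 26.0 kg, h = 5.0 m, t = 13.002 s
P = mgh/t = (26.0)(12.4)(5.0)/13.002 = 124.0 W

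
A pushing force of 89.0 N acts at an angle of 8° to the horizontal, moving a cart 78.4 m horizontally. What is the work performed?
W = F·d·cosθ = (89.0)(78.4)cos(8°) = 6910 J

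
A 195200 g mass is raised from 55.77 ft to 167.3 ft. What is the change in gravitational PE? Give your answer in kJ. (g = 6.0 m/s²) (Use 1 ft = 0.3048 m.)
Convert to SI: m = 195.2 kg, Δh = 33.9943 m
ΔPE = mgΔh = (195.2)(6.0)(33.9943) = 39814.2 J = 39.81 kJ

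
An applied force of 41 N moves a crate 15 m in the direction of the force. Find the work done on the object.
W = F·d = (41)(15) = 615.0 J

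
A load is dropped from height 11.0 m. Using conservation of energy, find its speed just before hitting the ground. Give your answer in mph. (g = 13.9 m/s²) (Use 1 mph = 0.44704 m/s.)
mgh = ½mv² ⇒ v = √(2gh) = √(2·13.9·11.0) = 17.4871 m/s = 39.12 mph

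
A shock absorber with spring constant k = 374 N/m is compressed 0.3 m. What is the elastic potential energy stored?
PE = ½kx² = ½(374)(0.3)² = 16.83 J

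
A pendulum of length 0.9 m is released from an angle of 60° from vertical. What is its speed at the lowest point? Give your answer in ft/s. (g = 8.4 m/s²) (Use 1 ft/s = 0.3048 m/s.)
h = L(1 − cosθ) = 0.9(1 − cos60°) = 0.45 m
v = √(2gh) = √(2·8.4·0.45) = 2.74955 m/s = 9.021 ft/s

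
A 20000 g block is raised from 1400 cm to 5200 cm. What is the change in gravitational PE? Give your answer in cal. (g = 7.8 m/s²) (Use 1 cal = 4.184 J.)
Convert to SI: m = 20.0 kg, Δh = 38.0 m
ΔPE = mgΔh = (20.0)(7.8)(38.0) = 5928.0 J = 1417 cal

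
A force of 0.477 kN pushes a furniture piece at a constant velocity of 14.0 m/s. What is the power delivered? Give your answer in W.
Convert to SI: F = 477.0 N, v = 14.0 m/s
P = Fv = (477.0)(14.0) = 6678 W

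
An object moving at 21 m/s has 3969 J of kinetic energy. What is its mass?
m = 2·KE/v² = 2·3969/(21)² = 18.0 kg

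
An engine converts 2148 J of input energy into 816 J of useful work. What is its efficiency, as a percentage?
η = W_out/W_in = 816/2148 = 37.99%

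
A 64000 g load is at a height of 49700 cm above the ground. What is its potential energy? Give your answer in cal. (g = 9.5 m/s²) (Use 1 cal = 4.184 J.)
Convert to SI: m = 64.0 kg, h = 497.0 m
PE = mgh = (64.0)(9.5)(497.0) = 302176 J = 72220 cal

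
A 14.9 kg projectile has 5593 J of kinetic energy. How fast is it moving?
v = √(2·KE/m) = √(2·5593/14.9) = 27.4 m/s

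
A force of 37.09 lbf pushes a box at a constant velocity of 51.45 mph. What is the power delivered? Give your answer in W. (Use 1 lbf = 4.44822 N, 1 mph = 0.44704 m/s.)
Convert to SI: F = 164.984 N, v = 23.0002 m/s
P = Fv = (164.984)(23.0002) = 3795 W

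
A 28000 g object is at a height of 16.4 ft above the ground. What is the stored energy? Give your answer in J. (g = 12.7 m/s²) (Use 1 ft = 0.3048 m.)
Convert to SI: m = 28.0 kg, h = 4.99872 m
PE = mgh = (28.0)(12.7)(4.99872) = 1778 J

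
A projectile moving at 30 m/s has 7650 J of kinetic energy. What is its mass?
m = 2·KE/v² = 2·7650/(30)² = 17.0 kg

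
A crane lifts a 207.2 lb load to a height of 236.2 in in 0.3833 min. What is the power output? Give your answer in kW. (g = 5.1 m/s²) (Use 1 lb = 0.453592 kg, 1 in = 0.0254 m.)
Convert to SI: m = 93.9843 kg, h = 5.99948 m, t = 22.998 s
P = mgh/t = (93.9843)(5.1)(5.99948)/22.998 = 125.04 W = 0.125 kW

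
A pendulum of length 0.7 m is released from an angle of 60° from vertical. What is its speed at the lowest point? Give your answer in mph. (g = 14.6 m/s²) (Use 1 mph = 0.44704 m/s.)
h = L(1 − cosθ) = 0.7(1 − cos60°) = 0.35 m
v = √(2gh) = √(2·14.6·0.35) = 3.19687 m/s = 7.151 mph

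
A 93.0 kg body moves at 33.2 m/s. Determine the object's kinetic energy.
KE = ½mv² = ½(93.0)(33.2)² = 51250 J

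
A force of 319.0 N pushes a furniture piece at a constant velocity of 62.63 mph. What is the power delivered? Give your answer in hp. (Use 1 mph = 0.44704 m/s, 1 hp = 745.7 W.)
Convert to SI: F = 319.0 N, v = 27.9981 m/s
P = Fv = (319.0)(27.9981) = 8931.4 W = 11.98 hp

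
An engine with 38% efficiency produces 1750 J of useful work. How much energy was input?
W_in = W_out/η = 1750/0.38 = 4605 J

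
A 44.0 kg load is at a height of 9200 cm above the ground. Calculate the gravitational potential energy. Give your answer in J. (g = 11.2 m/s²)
Convert to SI: m = 44.0 kg, h = 92.0 m
PE = mgh = (44.0)(11.2)(92.0) = 45340 J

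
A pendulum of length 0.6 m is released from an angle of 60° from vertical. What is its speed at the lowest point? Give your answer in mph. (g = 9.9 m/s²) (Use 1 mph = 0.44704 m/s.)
h = L(1 − cosθ) = 0.6(1 − cos60°) = 0.3 m
v = √(2gh) = √(2·9.9·0.3) = 2.43721 m/s = 5.452 mph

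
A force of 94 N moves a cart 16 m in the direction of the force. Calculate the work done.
W = F·d = (94)(16) = 1504 J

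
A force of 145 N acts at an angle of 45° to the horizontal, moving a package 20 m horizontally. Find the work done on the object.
W = F·d·cosθ = (145)(20)cos(45°) = 2051 J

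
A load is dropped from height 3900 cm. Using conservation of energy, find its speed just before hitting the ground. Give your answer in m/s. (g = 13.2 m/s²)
Convert to SI: h = 39.0 m
mgh = ½mv² ⇒ v = √(2gh) = √(2·13.2·39.0) = 32.09 m/s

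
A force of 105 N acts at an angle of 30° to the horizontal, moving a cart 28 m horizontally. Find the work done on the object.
W = F·d·cosθ = (105)(28)cos(30°) = 2546 J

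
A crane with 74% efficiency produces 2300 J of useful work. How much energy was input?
W_in = W_out/η = 2300/0.74 = 3108 J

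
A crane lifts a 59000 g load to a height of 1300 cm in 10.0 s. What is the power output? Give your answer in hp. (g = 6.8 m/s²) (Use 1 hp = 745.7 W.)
Convert to SI: m = 59.0 kg, h = 13.0 m, t = 10.0 s
P = mgh/t = (59.0)(6.8)(13.0)/10.0 = 521.56 W = 0.6994 hp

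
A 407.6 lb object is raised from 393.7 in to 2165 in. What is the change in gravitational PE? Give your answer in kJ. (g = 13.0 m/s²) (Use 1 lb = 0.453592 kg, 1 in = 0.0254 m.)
Convert to SI: m = 184.884 kg, Δh = 44.991 m
ΔPE = mgΔh = (184.884)(13.0)(44.991) = 108136 J = 108.1 kJ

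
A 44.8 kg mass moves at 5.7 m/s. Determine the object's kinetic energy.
KE = ½mv² = ½(44.8)(5.7)² = 727.8 J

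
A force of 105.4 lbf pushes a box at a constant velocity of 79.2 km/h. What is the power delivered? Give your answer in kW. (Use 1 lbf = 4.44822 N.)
Convert to SI: F = 468.842 N, v = 22.0 m/s
P = Fv = (468.842)(22.0) = 10314.5 W = 10.31 kW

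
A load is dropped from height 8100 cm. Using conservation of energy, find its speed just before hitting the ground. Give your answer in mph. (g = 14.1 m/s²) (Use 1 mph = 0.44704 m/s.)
Convert to SI: h = 81.0 m
mgh = ½mv² ⇒ v = √(2gh) = √(2·14.1·81.0) = 47.7933 m/s = 106.9 mph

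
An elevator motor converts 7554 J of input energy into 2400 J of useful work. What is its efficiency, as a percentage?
η = W_out/W_in = 2400/7554 = 31.77%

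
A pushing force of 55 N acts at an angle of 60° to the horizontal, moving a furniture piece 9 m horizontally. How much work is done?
W = F·d·cosθ = (55)(9)cos(60°) = 247.5 J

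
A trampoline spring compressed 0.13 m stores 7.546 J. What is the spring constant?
k = 2·PE/x² = 2·7.546/(0.13)² = 893.0 N/m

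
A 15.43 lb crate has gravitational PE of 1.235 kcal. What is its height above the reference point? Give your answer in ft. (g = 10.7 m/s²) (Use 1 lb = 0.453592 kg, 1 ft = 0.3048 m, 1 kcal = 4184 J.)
Convert to SI: m = 6.99892 kg, PE = 5167.24 J
h = PE/(mg) = 5167.24/(6.99892·10.7) = 68.9991 m = 226.4 ft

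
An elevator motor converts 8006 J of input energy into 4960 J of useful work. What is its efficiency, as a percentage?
η = W_out/W_in = 4960/8006 = 61.95%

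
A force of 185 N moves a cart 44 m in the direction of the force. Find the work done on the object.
W = F·d = (185)(44) = 8140 J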